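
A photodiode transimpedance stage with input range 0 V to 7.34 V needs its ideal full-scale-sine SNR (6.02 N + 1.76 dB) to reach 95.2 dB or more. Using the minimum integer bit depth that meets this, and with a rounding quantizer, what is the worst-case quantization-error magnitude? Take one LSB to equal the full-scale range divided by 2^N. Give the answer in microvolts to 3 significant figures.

56.0 µV

Span = 7.34 V.
Solving 6.02 N ≥ 95.2 − 1.76: N ≥ 15.522. Round up → N = 16.
Step size = 7.34/65536 V = 112.00 µV.
Half an LSB is 56.0 µV.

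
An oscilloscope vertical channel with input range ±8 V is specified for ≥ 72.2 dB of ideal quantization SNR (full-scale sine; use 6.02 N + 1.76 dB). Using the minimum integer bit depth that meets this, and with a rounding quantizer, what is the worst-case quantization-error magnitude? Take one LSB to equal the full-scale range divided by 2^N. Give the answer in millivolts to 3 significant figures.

Full-scale range = 8 V − (-8 V) = 16 V.
Required N = ⌈(72.2 − 1.76)/6.02⌉ = ⌈11.701⌉ = 12.
Step size = 16/4096 V = 3.9063 mV.
|e|_max = LSB/2 = 1.95 mV.

1.95 mV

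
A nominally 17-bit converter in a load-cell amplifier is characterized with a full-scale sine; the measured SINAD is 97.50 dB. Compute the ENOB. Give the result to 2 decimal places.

15.90 bits

ENOB = (SINAD − 1.76) / 6.02 = (97.50 − 1.76) / 6.02 = 95.74 / 6.02 = 15.9037.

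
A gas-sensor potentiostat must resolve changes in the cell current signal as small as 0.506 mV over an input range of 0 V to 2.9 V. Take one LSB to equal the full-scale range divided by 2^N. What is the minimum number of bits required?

13 bits

Full-scale range = 2.9 V.
Levels needed ≥ 2.9/0.506 mV = 5731. 2^13 = 8192 suffices, so N_min = 13.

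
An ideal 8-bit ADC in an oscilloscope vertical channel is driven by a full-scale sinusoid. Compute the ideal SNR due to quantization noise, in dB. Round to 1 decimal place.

49.9 dB

SNR = 6.02·8 + 1.76 = 49.92 dB.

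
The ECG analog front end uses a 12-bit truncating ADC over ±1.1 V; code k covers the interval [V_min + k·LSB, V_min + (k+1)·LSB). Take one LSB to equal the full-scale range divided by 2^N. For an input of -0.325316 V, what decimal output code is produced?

1442

Span: 1.1 V − (-1.1 V) = 2.2 V. LSB = 2.2 V / 2^12 ≈ 0.5371 mV.
(V_in − V_min) × 2^12/range = (-0.325316 − (-1.1)) × 4096/2.2 = 1442.321.
Floor → code = 1442.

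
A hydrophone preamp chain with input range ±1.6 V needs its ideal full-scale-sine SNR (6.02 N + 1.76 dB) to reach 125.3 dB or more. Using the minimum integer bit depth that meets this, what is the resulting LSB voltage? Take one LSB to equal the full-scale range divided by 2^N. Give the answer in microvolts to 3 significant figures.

1.53 µV

Range = 1.6 − (-1.6) = 3.2 V.
6.02 N + 1.76 ≥ 125.3 gives N ≥ 20.522, so the minimum integer is 21.
Step size = 3.2/2097152 V = 1.53 µV.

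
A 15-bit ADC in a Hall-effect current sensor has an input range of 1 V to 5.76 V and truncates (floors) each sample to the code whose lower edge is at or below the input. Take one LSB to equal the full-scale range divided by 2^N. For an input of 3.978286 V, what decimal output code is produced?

20502

Full-scale range = 5.76 V − (1 V) = 4.76 V. LSB = 4.76 V / 2^15 ≈ 145.3 µV.
V_in − V_min = 3.978286 − (1) = 2.978286 V.
Divide by LSB: 2.978286 × 32768/4.76 = 20502.6209.
Truncating gives code 20502.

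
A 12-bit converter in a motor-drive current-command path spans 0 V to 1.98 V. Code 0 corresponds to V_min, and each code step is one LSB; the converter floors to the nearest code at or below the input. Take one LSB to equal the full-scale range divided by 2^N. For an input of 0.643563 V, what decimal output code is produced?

1331

V_FS = 1.98 V. LSB = 1.98 V / 2^12 ≈ 483.4 µV.
(V_in − V_min) × 2^12/range = (0.643563 − (0)) × 4096/1.98 = 1331.330.
Floor → code = 1331.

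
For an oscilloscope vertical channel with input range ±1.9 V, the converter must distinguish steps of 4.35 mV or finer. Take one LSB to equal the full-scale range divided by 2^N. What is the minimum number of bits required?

Span: 1.9 V − (-1.9 V) = 3.8 V.
Need 2^N ≥ 3.8 V / 4.35 mV = 873.6 → N_min = 10.

10 bits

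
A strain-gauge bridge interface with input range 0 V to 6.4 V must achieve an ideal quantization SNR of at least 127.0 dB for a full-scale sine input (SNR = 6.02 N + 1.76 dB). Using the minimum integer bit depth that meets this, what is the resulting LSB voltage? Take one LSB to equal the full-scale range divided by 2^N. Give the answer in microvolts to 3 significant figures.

3.05 µV

Full-scale range = 6.4 V.
Solving 6.02 N ≥ 127.0 − 1.76: N ≥ 20.804. Round up → N = 21.
One LSB is 6.4 V / 2097152 = 3.05 µV.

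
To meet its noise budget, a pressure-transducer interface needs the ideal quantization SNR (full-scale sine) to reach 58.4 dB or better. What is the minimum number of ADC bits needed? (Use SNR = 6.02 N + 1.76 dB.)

10 bits

Solving 6.02 N ≥ 58.4 − 1.76: N ≥ 9.409. Round up → N = 10.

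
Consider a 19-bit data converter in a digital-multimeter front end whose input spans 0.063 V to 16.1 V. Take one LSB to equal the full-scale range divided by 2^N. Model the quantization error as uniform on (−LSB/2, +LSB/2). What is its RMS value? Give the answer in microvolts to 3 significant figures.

Full-scale range = 16.1 V − (0.063 V) = 16.037 V.
LSB = 16.037 V ÷ 2^19 = 16.037/524288 V = 30.588 µV.
For a uniform distribution on [−LSB/2, +LSB/2], V_rms = LSB/√12 = 30.588 µV/3.4641 = 8.83 µV.

8.83 µV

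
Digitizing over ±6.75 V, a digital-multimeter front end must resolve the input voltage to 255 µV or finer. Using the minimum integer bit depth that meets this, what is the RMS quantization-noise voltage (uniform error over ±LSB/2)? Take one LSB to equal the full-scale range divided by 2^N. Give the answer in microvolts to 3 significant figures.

Full-scale range = 6.75 V − (-6.75 V) = 13.5 V.
Required number of levels: 13.5/255 µV = 52941; smallest N with 2^N ≥ that is 16.
LSB = 13.5 V / 2^16 = 205.99 µV.
V_rms = LSB/√12 = 59.5 µV.

59.5 µV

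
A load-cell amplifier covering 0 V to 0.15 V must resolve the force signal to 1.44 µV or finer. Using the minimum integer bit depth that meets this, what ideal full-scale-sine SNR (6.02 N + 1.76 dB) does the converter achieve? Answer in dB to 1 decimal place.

104.1 dB

Range is 0.15 V.
Levels needed ≥ 0.15/1.44 µV = 104200. 2^17 = 131072 suffices, so N_min = 17.
Ideal SNR at N = 17: 6.02·17 + 1.76 = 104.1 dB.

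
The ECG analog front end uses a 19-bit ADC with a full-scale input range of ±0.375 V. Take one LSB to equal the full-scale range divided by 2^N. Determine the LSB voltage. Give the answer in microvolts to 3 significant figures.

1.43 µV

The full-scale span is 0.375 − (-0.375) = 0.75 V.
There are 2^19 = 524288 steps.
One LSB is 0.75 V / 524288 = 1.43 µV.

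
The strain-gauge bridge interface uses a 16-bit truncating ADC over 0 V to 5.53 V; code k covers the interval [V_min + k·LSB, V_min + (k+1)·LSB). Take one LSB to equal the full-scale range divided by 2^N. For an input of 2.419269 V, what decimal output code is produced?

Full-scale range = 5.53 V. LSB = 5.53 V / 2^16 ≈ 84.38 µV.
code = ⌊(V_in − V_min)/LSB⌋ = ⌊(V_in − V_min) × 2^16 / range⌋
     = ⌊(2.419269 − (0)) × 65536 / 5.53⌋ = ⌊2.419269 × 65536/5.53⌋
     = ⌊28670.744⌋ = 28670.

28670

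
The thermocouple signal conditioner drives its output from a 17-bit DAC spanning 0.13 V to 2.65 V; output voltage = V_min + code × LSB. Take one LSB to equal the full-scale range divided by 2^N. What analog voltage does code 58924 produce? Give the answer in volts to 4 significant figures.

The full-scale span is 2.65 − (0.13) = 2.52 V. LSB = 2.52 V / 2^17.
Output = V_min + (58924/131072) × range = 0.13 + 0.449554 × 2.52 V
      = 0.13 V + 1.13288 V = 1.26288 V.

1.263 V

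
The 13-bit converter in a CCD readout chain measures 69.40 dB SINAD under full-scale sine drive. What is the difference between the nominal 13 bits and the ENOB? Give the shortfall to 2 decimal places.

ENOB = (SINAD − 1.76)/6.02 = (69.40 − 1.76)/6.02 = 11.2359 bits.
Lost resolution: 13 − 11.2359 = 1.7641 bits.

1.76 bits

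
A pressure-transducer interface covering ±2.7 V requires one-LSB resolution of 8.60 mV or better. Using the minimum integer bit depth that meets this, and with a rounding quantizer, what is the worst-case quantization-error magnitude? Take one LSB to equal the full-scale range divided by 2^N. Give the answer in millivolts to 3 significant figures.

2.64 mV

The full-scale span is 2.7 − (-2.7) = 5.4 V.
Need 2^N ≥ 5.4 V / 8.60 mV = 627.9 → N_min = 10.
LSB = 5.4 V ÷ 2^10 = 5.4/1024 V = 5.2734 mV.
|e|_max = LSB/2 = 2.64 mV.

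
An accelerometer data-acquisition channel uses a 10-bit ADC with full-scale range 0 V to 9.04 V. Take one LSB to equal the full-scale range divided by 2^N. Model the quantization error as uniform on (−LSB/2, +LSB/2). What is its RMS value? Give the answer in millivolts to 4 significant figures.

2.548 mV

Full-scale range = 9.04 V.
LSB = 9.04 V ÷ 2^10 = 9.04/1024 V = 8.82813 mV.
For a uniform distribution on [−LSB/2, +LSB/2], V_rms = LSB/√12 = 8.82813 mV/3.4641 = 2.548 mV.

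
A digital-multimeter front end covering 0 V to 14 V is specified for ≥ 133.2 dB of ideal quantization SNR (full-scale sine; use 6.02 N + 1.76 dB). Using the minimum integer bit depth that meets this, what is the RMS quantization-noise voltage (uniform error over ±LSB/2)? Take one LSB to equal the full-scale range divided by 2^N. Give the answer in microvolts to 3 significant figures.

Span = 14 V.
N ≥ (133.2 − 1.76)/6.02 = 21.834 → N_min = 22.
LSB = 14 V ÷ 2^22 = 14/4194304 V = 3.3379 µV.
σ_q = LSB/√12 = 3.3379 µV/3.4641 = 0.964 µV.

0.964 µV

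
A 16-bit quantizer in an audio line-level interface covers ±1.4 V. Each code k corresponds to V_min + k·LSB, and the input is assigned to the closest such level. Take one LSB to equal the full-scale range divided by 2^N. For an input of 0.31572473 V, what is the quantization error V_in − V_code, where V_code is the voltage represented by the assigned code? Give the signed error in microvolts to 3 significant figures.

−10.1 µV

The full-scale span is 1.4 − (-1.4) = 2.8 V. LSB = 2.8 V / 2^16 ≈ 42.72 µV.
(0.31572473 − (-1.4)) / LSB = 1.71572473 × 65536/2.8 = 40157.7628. Nearest integer: k = 40158.
V_code = V_min + k × range/2^16 = -1.4 + 40158 × 2.8/65536 = 0.31573486328 V.
e = 0.31572473 − (0.31573486328) = −10.1 µV.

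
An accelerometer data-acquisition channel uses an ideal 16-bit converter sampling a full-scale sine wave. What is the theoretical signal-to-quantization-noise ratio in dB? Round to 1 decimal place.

For an ideal N-bit converter with full-scale sine input, SNR = 6.02 N + 1.76 dB. SNR = 6.02 × 16 + 1.76 = 96.32 + 1.76 = 98.08 dB.

98.1 dB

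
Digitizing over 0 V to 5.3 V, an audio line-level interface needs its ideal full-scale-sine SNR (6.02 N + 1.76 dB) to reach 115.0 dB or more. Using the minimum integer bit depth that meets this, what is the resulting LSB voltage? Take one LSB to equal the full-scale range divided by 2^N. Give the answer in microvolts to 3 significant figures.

10.1 µV

Span = 5.3 V.
N ≥ (115.0 − 1.76)/6.02 = 18.811 → N_min = 19.
LSB = 5.3 V / 2^19 = 10.1 µV.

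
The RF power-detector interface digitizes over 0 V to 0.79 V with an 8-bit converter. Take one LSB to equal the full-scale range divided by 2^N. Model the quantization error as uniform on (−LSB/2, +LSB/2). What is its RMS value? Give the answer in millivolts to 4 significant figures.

0.8908 mV

Span = 0.79 V.
One LSB is 0.79 V / 256 = 3.08594 mV.
V_rms = LSB/√12 = 3.08594 mV / √12 = 0.8908 mV.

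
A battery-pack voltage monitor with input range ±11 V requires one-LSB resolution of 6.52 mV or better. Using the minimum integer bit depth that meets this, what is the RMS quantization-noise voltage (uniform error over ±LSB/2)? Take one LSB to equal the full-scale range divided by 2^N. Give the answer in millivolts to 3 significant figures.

1.55 mV

The full-scale span is 11 − (-11) = 22 V.
Required number of levels: 22/6.52 mV = 3374.2; smallest N with 2^N ≥ that is 12.
LSB = 22 V / 2^12 = 5.3711 mV.
V_rms = LSB/√12 = 1.55 mV.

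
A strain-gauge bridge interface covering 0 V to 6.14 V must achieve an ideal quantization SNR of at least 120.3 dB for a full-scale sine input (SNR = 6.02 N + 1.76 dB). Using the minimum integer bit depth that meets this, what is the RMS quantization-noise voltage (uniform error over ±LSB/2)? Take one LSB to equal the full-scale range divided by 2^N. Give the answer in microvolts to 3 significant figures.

1.69 µV

V_FS = 6.14 V.
Solving 6.02 N ≥ 120.3 − 1.76: N ≥ 19.691. Round up → N = 20.
LSB = 6.14 V ÷ 2^20 = 6.14/1048576 V = 5.8556 µV.
V_rms = LSB/√12 = 1.69 µV.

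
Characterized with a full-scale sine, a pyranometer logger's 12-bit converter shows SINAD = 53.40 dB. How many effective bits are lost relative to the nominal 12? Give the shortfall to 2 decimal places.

ENOB = (SINAD − 1.76)/6.02 = (53.40 − 1.76)/6.02 = 8.5781 bits.
12 − 8.5781 = 3.42 bits below nominal.

3.42 bits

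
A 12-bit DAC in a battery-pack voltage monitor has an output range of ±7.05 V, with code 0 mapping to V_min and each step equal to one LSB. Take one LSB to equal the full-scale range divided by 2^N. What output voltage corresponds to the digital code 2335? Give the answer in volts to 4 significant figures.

Full-scale range = 7.05 V − (-7.05 V) = 14.1 V. LSB = 14.1 V / 2^12.
Output = V_min + (2335/4096) × range = -7.05 + 0.570068 × 14.1 V
      = -7.05 + 8.03796 = 0.987964 V.

0.9880 V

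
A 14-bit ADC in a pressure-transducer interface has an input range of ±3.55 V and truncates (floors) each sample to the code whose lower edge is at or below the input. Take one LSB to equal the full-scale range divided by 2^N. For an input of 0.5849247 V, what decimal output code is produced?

9541

Range = 3.55 − (-3.55) = 7.1 V. LSB = 7.1 V / 2^14 ≈ 433.3 µV.
(V_in − V_min) × 2^14/range = (0.5849247 − (-3.55)) × 16384/7.1 = 9541.776.
Floor → code = 9541.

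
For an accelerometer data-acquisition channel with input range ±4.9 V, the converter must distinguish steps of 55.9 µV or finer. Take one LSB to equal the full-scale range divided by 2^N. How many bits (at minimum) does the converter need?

Span: 4.9 V − (-4.9 V) = 9.8 V.
Need 2^N ≥ 9.8 V / 55.9 µV = 175300 → N_min = 18.

18 bits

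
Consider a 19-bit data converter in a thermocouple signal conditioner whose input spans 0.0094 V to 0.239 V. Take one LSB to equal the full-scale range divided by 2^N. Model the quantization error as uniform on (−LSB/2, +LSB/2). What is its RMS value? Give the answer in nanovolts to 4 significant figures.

The full-scale span is 0.239 − (0.0094) = 0.2296 V.
One LSB is 0.2296 V / 524288 = 437.927 nV.
RMS of a uniform error over width LSB is LSB/√12 = 126.4 nV.

126.4 nV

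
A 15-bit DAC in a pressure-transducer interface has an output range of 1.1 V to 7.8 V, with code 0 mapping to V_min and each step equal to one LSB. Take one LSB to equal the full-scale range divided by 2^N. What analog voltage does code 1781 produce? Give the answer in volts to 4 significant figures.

1.464 V

Full-scale range = 7.8 V − (1.1 V) = 6.7 V. LSB = 6.7 V / 2^15.
V_out = 1.1 + 1781 × (6.7/32768) V
      = 1.1 + 0.364157 = 1.46416 V.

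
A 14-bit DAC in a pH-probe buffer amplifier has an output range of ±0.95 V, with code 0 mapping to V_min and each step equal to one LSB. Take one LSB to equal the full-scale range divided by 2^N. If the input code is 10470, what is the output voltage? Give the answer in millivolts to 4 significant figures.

264.2 mV

Span: 0.95 V − (-0.95 V) = 1.9 V. LSB = 1.9 V / 2^14.
V_out = -0.95 + 10470 × (1.9/16384) V
      = -0.95 V + 1.21417 V = 0.264172 V.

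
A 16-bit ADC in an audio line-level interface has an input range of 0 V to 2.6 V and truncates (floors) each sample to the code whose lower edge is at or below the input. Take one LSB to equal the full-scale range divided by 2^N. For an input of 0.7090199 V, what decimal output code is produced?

17871

Range is 2.6 V. LSB = 2.6 V / 2^16 ≈ 39.67 µV.
code = ⌊(V_in − V_min)/LSB⌋ = ⌊(V_in − V_min) × 2^16 / range⌋
     = ⌊(0.7090199 − (0)) × 65536 / 2.6⌋ = ⌊0.7090199 × 65536/2.6⌋
     = ⌊17871.665⌋ = 17871.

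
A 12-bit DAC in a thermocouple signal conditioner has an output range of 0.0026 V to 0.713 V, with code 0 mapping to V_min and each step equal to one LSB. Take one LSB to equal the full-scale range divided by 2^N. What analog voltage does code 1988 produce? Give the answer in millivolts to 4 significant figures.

Span: 0.713 V − (0.0026 V) = 0.7104 V. LSB = 0.7104 V / 2^12.
V_out = 0.0026 + 1988 × (0.7104/4096) V
      = 0.0026 V + 0.344794 V = 0.347394 V.

347.4 mV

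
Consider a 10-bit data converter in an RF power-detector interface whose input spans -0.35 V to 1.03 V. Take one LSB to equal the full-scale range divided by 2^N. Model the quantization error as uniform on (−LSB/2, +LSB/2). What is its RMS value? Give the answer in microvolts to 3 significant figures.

389 µV

Range = 1.03 − (-0.35) = 1.38 V.
Step size = 1.38/1024 V = 1.3477 mV.
RMS of a uniform error over width LSB is LSB/√12 = 389 µV.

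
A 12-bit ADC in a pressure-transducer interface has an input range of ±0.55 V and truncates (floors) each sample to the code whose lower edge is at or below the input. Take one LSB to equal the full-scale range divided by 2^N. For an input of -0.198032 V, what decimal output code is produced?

Span: 0.55 V − (-0.55 V) = 1.1 V. LSB = 1.1 V / 2^12 ≈ 268.6 µV.
code = ⌊(V_in − V_min)/LSB⌋ = ⌊(V_in − V_min) × 2^12 / range⌋
     = ⌊(-0.198032 − (-0.55)) × 4096 / 1.1⌋ = ⌊0.351968 × 4096/1.1⌋
     = ⌊1310.601⌋ = 1310.

1310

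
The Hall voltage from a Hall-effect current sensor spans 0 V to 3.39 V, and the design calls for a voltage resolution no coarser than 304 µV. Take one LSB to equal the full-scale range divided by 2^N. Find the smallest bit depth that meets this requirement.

Range is 3.39 V.
Levels needed ≥ 3.39/304 µV = 11150. 2^14 = 16384 suffices, so N_min = 14.

14 bits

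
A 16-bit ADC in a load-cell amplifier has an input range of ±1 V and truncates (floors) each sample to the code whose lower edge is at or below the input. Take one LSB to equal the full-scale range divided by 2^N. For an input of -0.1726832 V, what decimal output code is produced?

27109

Range = 1 − (-1) = 2 V. LSB = 2 V / 2^16 ≈ 30.52 µV.
(V_in − V_min) × 2^16/range = (-0.1726832 − (-1)) × 65536/2 = 27109.517.
Floor → code = 27109.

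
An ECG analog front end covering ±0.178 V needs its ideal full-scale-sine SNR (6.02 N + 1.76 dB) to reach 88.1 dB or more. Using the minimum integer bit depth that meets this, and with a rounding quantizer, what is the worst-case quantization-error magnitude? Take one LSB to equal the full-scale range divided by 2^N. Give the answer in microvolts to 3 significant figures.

The full-scale span is 0.178 − (-0.178) = 0.356 V.
Solving 6.02 N ≥ 88.1 − 1.76: N ≥ 14.342. Round up → N = 15.
Step size = 0.356/32768 V = 10.864 µV.
Half an LSB is 5.43 µV.

5.43 µV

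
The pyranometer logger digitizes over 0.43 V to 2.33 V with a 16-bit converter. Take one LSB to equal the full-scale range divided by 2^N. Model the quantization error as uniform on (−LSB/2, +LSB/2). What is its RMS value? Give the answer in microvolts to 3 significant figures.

8.37 µV

Span: 2.33 V − (0.43 V) = 1.9 V.
One LSB is 1.9 V / 65536 = 28.992 µV.
RMS of a uniform error over width LSB is LSB/√12 = 8.37 µV.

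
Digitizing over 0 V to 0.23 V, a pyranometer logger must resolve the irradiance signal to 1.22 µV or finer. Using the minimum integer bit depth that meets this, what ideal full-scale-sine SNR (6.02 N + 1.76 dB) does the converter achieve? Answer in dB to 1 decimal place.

110.1 dB

Range is 0.23 V.
0.23 V / 1.22 µV = 188500. Since 2^17 = 131072 and 2^18 = 262144, N = 18.
SNR = 6.02 × 18 + 1.76 = 110.12 dB.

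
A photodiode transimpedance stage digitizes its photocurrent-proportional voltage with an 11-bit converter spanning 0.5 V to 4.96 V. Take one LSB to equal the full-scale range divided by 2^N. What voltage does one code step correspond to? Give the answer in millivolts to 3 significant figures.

Range = 4.96 − (0.5) = 4.46 V.
2^11 = 2048 levels.
Step size = 4.46/2048 V = 2.18 mV.

2.18 mV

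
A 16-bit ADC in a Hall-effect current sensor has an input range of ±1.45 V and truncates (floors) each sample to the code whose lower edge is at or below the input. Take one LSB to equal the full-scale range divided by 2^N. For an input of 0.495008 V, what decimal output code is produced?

Full-scale range = 1.45 V − (-1.45 V) = 2.9 V. LSB = 2.9 V / 2^16 ≈ 44.25 µV.
V_in − V_min = 0.495008 − (-1.45) = 1.945008 V.
Divide by LSB: 1.945008 × 65536/2.9 = 43954.4980.
Truncating gives code 43954.

43954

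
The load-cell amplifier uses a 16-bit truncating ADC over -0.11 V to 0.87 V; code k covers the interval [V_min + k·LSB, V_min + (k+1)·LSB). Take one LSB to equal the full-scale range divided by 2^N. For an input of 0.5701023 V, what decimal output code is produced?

Full-scale range = 0.87 V − (-0.11 V) = 0.98 V. LSB = 0.98 V / 2^16 ≈ 14.95 µV.
(V_in − V_min) × 2^16/range = (0.5701023 − (-0.11)) × 65536/0.98 = 45480.800.
Floor → code = 45480.

45480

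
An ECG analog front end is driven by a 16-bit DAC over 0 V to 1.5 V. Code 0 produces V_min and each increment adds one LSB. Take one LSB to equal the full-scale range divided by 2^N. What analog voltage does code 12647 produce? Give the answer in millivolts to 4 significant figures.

289.5 mV

Range is 1.5 V. LSB = 1.5 V / 2^16.
V_out = 0 + 12647 × (1.5/65536) V
      = 0 V + 0.289467 V = 0.289467 V.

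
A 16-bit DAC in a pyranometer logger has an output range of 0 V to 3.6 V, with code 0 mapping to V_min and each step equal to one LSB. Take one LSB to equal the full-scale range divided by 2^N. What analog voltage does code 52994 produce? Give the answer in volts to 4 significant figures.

2.911 V

Range is 3.6 V. LSB = 3.6 V / 2^16.
V_out = V_min + code × LSB = 0 V + 52994 × 3.6 V / 65536
      = 0 + 2.91105 = 2.91105 V.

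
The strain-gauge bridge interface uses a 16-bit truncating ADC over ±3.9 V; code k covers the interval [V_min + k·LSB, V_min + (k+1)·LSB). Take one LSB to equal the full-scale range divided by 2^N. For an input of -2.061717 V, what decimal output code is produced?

15445

Span: 3.9 V − (-3.9 V) = 7.8 V. LSB = 7.8 V / 2^16 ≈ 119.0 µV.
(V_in − V_min) × 2^16/range = (-2.061717 − (-3.9)) × 65536/7.8 = 15445.348.
Floor → code = 15445.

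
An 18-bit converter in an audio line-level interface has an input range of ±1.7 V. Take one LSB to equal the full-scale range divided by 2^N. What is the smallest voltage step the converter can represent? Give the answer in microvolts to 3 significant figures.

Span: 1.7 V − (-1.7 V) = 3.4 V.
Number of codes = 2^18 = 262144.
LSB = 3.4 V ÷ 2^18 = 3.4/262144 V = 13.0 µV.

13.0 µV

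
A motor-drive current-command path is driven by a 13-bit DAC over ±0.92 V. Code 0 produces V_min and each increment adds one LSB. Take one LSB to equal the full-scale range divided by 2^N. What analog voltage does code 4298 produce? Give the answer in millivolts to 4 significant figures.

45.37 mV

Span: 0.92 V − (-0.92 V) = 1.84 V. LSB = 1.84 V / 2^13.
V_out = V_min + code × LSB = -0.92 V + 4298 × 1.84 V / 8192
      = -0.92 + 0.965371 = 0.0453711 V.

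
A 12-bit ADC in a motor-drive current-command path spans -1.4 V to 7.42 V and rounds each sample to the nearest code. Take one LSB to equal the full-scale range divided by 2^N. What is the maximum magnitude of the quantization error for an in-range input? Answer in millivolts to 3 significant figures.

Range = 7.42 − (-1.4) = 8.82 V.
LSB = 8.82 V / 2^12 = 2.1533 mV.
A rounding quantizer has |error| ≤ LSB/2 = 1.08 mV.

1.08 mV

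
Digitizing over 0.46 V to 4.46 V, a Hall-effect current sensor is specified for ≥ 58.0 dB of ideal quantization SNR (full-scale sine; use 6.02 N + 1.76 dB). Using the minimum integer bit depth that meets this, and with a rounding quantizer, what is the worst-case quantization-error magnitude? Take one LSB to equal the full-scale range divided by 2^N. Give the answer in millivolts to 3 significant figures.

Full-scale range = 4.46 V − (0.46 V) = 4 V.
6.02 N + 1.76 ≥ 58.0 gives N ≥ 9.342, so the minimum integer is 10.
Step size = 4/1024 V = 3.9063 mV.
Half an LSB is 1.95 mV.

1.95 mV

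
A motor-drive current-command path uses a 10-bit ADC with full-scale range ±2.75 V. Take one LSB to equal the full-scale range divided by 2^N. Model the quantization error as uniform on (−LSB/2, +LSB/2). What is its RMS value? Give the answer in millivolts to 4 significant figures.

Range = 2.75 − (-2.75) = 5.5 V.
LSB = 5.5 V ÷ 2^10 = 5.5/1024 V = 5.37109 mV.
For a uniform distribution on [−LSB/2, +LSB/2], V_rms = LSB/√12 = 5.37109 mV/3.4641 = 1.551 mV.

1.551 mV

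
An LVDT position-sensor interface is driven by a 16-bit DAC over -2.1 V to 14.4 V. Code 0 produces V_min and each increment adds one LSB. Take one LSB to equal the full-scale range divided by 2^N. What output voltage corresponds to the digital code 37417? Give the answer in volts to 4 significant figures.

Span: 14.4 V − (-2.1 V) = 16.5 V. LSB = 16.5 V / 2^16.
V_out = -2.1 + 37417 × (16.5/65536) V
      = -2.1 + 9.42048 = 7.32048 V.

7.320 V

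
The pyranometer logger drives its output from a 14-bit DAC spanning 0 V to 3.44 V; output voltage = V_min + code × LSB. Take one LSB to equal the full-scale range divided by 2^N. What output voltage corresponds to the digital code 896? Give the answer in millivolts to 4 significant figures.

Span = 3.44 V. LSB = 3.44 V / 2^14.
Output = V_min + (896/16384) × range = 0 + 0.0546875 × 3.44 V
      = 0 V + 0.188125 V = 0.188125 V.

188.1 mV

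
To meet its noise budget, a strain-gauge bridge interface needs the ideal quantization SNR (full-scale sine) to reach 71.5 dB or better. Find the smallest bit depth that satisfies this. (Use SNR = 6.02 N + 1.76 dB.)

12 bits

6.02 N + 1.76 ≥ 71.5 gives N ≥ 11.585, so the minimum integer is 12.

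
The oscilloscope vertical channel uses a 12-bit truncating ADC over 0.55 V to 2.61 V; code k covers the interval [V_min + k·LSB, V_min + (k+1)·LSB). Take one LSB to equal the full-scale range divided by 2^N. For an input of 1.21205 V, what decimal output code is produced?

1316

The full-scale span is 2.61 − (0.55) = 2.06 V. LSB = 2.06 V / 2^12 ≈ 0.5029 mV.
code = ⌊(V_in − V_min)/LSB⌋ = ⌊(V_in − V_min) × 2^12 / range⌋
     = ⌊(1.21205 − (0.55)) × 4096 / 2.06⌋ = ⌊0.66205 × 4096/2.06⌋
     = ⌊1316.387⌋ = 1316.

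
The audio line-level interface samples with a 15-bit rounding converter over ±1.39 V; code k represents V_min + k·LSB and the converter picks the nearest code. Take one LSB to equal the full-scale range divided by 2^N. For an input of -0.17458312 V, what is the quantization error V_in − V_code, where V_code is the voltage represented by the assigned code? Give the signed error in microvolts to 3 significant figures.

Range = 1.39 − (-1.39) = 2.78 V. LSB = 2.78 V / 2^15 ≈ 84.84 µV.
(-0.17458312 − (-1.39)) / LSB = 1.21541688 × 32768/2.78 = 14326.1800. Nearest integer: k = 14326.
V_code = -1.39 + (14326/32768) × 2.78 = -0.17459838867 V.
V_in − V_code = -0.17458312 − (-0.17459838867) = +15.3 µV.

+15.3 µV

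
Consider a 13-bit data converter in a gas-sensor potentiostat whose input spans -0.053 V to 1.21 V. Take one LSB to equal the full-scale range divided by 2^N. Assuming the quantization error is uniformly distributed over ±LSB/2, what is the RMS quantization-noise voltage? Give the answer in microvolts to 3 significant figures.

The full-scale span is 1.21 − (-0.053) = 1.263 V.
LSB = 1.263 V ÷ 2^13 = 1.263/8192 V = 154.17 µV.
For a uniform distribution on [−LSB/2, +LSB/2], V_rms = LSB/√12 = 154.17 µV/3.4641 = 44.5 µV.

44.5 µV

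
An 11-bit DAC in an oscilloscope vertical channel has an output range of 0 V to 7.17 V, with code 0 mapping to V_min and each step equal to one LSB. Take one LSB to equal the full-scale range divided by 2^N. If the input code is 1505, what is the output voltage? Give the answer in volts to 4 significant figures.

5.269 V

Range is 7.17 V. LSB = 7.17 V / 2^11.
V_out = 0 + 1505 × (7.17/2048) V
      = 0 V + 5.26897 V = 5.26897 V.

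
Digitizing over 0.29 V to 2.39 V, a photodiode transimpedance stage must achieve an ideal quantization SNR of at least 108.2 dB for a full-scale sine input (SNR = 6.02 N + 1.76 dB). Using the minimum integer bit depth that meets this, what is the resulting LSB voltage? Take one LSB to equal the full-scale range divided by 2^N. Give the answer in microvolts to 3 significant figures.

8.01 µV

The full-scale span is 2.39 − (0.29) = 2.1 V.
6.02 N + 1.76 ≥ 108.2 gives N ≥ 17.681, so the minimum integer is 18.
One LSB is 2.1 V / 262144 = 8.01 µV.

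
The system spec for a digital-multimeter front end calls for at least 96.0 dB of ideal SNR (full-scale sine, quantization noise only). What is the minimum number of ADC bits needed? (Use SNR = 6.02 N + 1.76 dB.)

16 bits

Solving 6.02 N ≥ 96.0 − 1.76: N ≥ 15.654. Round up → N = 16.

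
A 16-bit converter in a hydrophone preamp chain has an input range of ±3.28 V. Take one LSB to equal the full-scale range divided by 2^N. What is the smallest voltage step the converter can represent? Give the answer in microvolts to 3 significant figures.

100 µV

Range = 3.28 − (-3.28) = 6.56 V.
There are 2^16 = 65536 steps.
LSB = 6.56 V ÷ 2^16 = 6.56/65536 V = 100 µV.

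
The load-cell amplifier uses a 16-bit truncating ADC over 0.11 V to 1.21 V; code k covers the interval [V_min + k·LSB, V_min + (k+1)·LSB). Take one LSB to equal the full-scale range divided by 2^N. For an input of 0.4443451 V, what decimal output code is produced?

The full-scale span is 1.21 − (0.11) = 1.1 V. LSB = 1.1 V / 2^16 ≈ 16.78 µV.
code = ⌊(V_in − V_min)/LSB⌋ = ⌊(V_in − V_min) × 2^16 / range⌋
     = ⌊(0.4443451 − (0.11)) × 65536 / 1.1⌋ = ⌊0.3343451 × 65536/1.1⌋
     = ⌊19919.673⌋ = 19919.

19919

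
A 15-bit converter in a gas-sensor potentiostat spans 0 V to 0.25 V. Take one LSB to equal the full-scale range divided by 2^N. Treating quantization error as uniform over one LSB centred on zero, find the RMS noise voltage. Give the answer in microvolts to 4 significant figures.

2.202 µV

Range is 0.25 V.
LSB = 0.25 V / 2^15 = 7.62939 µV.
V_rms = LSB/√12 = 7.62939 µV / √12 = 2.202 µV.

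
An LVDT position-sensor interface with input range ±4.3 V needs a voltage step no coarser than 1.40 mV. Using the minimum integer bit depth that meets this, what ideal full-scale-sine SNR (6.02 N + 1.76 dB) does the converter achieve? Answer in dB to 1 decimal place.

Range = 4.3 − (-4.3) = 8.6 V.
Required number of levels: 8.6/1.40 mV = 6142.9; smallest N with 2^N ≥ that is 13.
Ideal SNR at N = 13: 6.02·13 + 1.76 = 80.0 dB.

80.0 dB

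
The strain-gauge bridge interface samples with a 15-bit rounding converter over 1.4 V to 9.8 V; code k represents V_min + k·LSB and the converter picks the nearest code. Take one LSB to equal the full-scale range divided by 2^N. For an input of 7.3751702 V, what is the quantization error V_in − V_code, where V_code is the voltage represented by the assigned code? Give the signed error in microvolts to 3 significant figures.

Full-scale range = 9.8 V − (1.4 V) = 8.4 V. LSB = 8.4 V / 2^15 ≈ 256.3 µV.
(V_in − V_min)/LSB = (7.3751702 − (1.4)) × 32768/8.4 = 23308.8544 → nearest code k = 23309.
Reconstructed level: 1.4 + 23309 × 8.4/32768 V = 7.3752075195 V.
e = 7.3751702 − (7.3752075195) = −37.3 µV.

−37.3 µV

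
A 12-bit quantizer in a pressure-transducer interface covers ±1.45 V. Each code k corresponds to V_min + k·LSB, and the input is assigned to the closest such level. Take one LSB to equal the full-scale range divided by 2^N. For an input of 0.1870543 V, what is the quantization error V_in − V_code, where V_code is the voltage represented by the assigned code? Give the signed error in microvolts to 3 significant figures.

+140 µV

Range = 1.45 − (-1.45) = 2.9 V. LSB = 2.9 V / 2^12 ≈ 0.7080 mV.
(0.1870543 − (-1.45)) / LSB = 1.6370543 × 4096/2.9 = 2312.1981. Nearest integer: k = 2312.
V_code = -1.45 + (2312/4096) × 2.9 = 0.1869140625 V.
e = 0.1870543 − (0.1869140625) = +140 µV.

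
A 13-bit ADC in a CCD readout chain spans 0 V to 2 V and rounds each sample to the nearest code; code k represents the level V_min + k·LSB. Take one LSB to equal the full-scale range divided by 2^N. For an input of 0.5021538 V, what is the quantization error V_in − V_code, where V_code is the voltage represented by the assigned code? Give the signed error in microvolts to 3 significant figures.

Span = 2 V. LSB = 2 V / 2^13 ≈ 244.1 µV.
(0.5021538 − (0)) / LSB = 0.5021538 × 8192/2 = 2056.8220. Nearest integer: k = 2057.
V_code = V_min + k × range/2^13 = 0 + 2057 × 2/8192 = 0.5021972656 V.
e = 0.5021538 − (0.5021972656) = −43.5 µV.

−43.5 µV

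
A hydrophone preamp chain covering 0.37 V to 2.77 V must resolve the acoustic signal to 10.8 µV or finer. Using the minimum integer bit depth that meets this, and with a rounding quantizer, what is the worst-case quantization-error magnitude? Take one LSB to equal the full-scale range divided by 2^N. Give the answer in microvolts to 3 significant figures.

Full-scale range = 2.77 V − (0.37 V) = 2.4 V.
2.4 V / 10.8 µV = 222200. Since 2^17 = 131072 and 2^18 = 262144, N = 18.
LSB = 2.4 V ÷ 2^18 = 2.4/262144 V = 9.1553 µV.
|e|_max = LSB/2 = 4.58 µV.

4.58 µV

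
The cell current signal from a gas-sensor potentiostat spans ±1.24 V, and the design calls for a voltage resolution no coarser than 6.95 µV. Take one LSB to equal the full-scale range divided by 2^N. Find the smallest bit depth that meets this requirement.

Range = 1.24 − (-1.24) = 2.48 V.
2.48 V / 6.95 µV = 356800. Since 2^18 = 262144 and 2^19 = 524288, N = 19.

19 bits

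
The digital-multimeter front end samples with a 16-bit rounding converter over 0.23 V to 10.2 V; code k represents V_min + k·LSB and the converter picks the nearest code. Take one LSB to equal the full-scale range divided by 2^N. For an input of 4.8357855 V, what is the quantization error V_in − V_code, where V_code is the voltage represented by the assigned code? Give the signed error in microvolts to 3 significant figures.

+45.9 µV

Span: 10.2 V − (0.23 V) = 9.97 V. LSB = 9.97 V / 2^16 ≈ 152.1 µV.
Position in LSBs: (4.8357855 − (0.23)) × 65536/9.97 = 30275.3018; rounding gives k = 30275.
V_code = V_min + k × range/2^16 = 0.23 + 30275 × 9.97/65536 = 4.8357395935 V.
Error = V_in − V_code = 4.8357855 − (4.8357395935) = +45.9 µV.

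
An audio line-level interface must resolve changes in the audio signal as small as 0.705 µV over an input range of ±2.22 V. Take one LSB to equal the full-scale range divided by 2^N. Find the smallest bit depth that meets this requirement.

Full-scale range = 2.22 V − (-2.22 V) = 4.44 V.
4.44 V / 0.705 µV = 6.298e6. Since 2^22 = 4194304 and 2^23 = 8388608, N = 23.

23 bits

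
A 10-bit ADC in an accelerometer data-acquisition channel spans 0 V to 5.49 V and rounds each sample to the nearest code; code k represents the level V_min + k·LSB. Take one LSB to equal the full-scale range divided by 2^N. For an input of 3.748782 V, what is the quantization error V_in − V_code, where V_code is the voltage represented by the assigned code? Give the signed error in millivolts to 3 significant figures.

Range is 5.49 V. LSB = 5.49 V / 2^10 ≈ 5.361 mV.
(V_in − V_min)/LSB = (3.748782 − (0)) × 1024/5.49 = 699.2264 → nearest code k = 699.
Reconstructed level: 0 + 699 × 5.49/1024 V = 3.747568359 V.
V_in − V_code = 3.748782 − (3.747568359) = +1.21 mV.

+1.21 mV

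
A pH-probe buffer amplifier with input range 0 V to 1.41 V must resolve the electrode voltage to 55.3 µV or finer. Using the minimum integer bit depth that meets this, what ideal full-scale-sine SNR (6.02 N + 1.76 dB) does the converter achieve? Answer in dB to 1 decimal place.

92.1 dB

Range is 1.41 V.
Levels needed ≥ 1.41/55.3 µV = 25500. 2^15 = 32768 suffices, so N_min = 15.
SNR = 6.02 × 15 + 1.76 = 92.06 dB.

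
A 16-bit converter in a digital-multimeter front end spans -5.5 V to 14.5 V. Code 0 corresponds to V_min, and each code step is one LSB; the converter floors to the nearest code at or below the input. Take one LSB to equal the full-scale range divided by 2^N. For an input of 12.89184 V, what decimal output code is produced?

60266

Span: 14.5 V − (-5.5 V) = 20 V. LSB = 20 V / 2^16 ≈ 305.2 µV.
V_in − V_min = 12.89184 − (-5.5) = 18.39184 V.
Divide by LSB: 18.39184 × 65536/20 = 60266.3813.
Truncating gives code 60266.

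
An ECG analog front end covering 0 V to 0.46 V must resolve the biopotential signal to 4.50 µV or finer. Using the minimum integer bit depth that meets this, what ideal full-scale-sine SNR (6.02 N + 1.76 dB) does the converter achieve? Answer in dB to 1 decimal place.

Range is 0.46 V.
Levels needed ≥ 0.46/4.50 µV = 102200. 2^17 = 131072 suffices, so N_min = 17.
6.02(17) + 1.76 = 104.10 dB.

104.1 dB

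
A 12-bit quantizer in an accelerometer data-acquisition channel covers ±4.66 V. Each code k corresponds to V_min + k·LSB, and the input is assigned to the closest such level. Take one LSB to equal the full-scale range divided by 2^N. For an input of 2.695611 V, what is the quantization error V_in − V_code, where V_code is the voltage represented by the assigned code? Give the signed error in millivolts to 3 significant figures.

−0.727 mV

Span: 4.66 V − (-4.66 V) = 9.32 V. LSB = 9.32 V / 2^12 ≈ 2.275 mV.
Position in LSBs: (2.695611 − (-4.66)) × 4096/9.32 = 3232.6805; rounding gives k = 3233.
V_code = -4.66 + (3233/4096) × 9.32 = 2.696337891 V.
e = 2.695611 − (2.696337891) = −0.727 mV.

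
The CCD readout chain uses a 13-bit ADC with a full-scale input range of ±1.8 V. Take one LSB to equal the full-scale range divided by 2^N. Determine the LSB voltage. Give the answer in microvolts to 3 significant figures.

Range = 1.8 − (-1.8) = 3.6 V.
Number of codes = 2^13 = 8192.
Step size = 3.6/8192 V = 439 µV.

439 µV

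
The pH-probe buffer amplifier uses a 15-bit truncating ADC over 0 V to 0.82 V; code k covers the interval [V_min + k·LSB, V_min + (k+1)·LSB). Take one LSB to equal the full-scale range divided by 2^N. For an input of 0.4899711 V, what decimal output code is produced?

19579

Span = 0.82 V. LSB = 0.82 V / 2^15 ≈ 25.02 µV.
code = ⌊(V_in − V_min)/LSB⌋ = ⌊(V_in − V_min) × 2^15 / range⌋
     = ⌊(0.4899711 − (0)) × 32768 / 0.82⌋ = ⌊0.4899711 × 32768/0.82⌋
     = ⌊19579.723⌋ = 19579.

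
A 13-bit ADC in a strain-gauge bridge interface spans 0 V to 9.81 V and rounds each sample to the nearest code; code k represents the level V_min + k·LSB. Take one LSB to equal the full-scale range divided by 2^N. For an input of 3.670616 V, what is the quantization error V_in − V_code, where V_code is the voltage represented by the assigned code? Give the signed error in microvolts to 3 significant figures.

Span = 9.81 V. LSB = 9.81 V / 2^13 ≈ 1.198 mV.
Position in LSBs: (3.670616 − (0)) × 8192/9.81 = 3065.2076; rounding gives k = 3065.
Reconstructed level: 0 + 3065 × 9.81/8192 V = 3.670367432 V.
V_in − V_code = 3.670616 − (3.670367432) = +249 µV.

+249 µV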